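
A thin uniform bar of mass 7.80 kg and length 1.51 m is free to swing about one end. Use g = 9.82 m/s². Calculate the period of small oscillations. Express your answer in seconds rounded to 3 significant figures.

For a physical pendulum T = 2π√(I/(mgd)), with d = 0.7550 m from pivot to centre of mass.
I_cm = mL²/12 = 7.80 × 1.51²/12 = 1.482 kg·m²; I = I_cm + md² = 1.482 + 7.80 × 0.7550² = 5.928 kg·m².
T = 2π√(5.928/(7.80 × 9.82 × 0.7550)) = 2.01 s.

2.01 s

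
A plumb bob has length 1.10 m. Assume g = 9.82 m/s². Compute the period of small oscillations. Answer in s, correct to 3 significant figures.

2.10 s

T = 2π√(L/g) = 2π√(1.10/9.82) = 2π × 0.3347 = 2.10 s.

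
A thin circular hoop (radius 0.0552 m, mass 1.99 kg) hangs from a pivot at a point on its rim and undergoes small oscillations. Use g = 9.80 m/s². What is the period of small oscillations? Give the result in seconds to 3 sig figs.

0.667 s

I_cm = mr² = 0.006064 kg·m². The pivot is at distance d = 0.0552 m from the centre of mass.
By the parallel-axis theorem, I = I_cm + md² = 0.006064 + 0.006064 = 0.01213 kg·m².
T = 2π√(I/(mgd)) = 2π√(0.01213/(1.99 × 9.80 × 0.0552)) = 0.667 s.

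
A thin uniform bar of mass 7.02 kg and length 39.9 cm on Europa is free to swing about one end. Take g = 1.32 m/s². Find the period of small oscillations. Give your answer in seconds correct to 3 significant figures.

For a physical pendulum T = 2π√(I/(mgd)), with d = 0.1995 m from pivot to centre of mass.
I_cm = mL²/12 = 7.02 × 0.399²/12 = 0.09313 kg·m²; I = I_cm + md² = 0.09313 + 7.02 × 0.1995² = 0.3725 kg·m².
T = 2π√(0.3725/(7.02 × 1.32 × 0.1995)) = 2.82 s.

2.82 s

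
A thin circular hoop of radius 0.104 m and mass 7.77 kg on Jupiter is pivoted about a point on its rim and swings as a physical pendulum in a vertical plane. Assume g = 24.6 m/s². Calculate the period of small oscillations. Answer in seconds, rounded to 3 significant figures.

0.578 s

I_cm = mr² = 0.08404 kg·m². The pivot is at distance d = 0.104 m from the centre of mass.
By the parallel-axis theorem, I = I_cm + md² = 0.08404 + 0.08404 = 0.1681 kg·m².
T = 2π√(I/(mgd)) = 2π√(0.1681/(7.77 × 24.6 × 0.104)) = 0.578 s.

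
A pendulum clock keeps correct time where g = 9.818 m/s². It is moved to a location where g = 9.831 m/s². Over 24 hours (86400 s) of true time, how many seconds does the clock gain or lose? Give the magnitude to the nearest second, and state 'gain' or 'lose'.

gain 57 s

The clock's period scales as T ∝ 1/√g, so T'/T = √(9.818/9.831) = 0.999339.
In 86400 s of true time the clock registers 86400/0.999339 = 86457.2 s, so it gains 57 s.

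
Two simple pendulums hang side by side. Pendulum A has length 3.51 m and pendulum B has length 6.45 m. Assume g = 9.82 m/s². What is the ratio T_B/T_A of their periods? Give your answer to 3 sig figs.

T ∝ √L, so T_B/T_A = √(L_B/L_A) = √(6.45/3.51) = 1.36.

1.36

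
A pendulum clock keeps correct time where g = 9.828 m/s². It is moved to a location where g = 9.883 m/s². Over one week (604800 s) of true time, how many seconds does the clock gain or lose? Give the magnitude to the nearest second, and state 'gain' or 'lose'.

gain 1690 s

The clock's period scales as T ∝ 1/√g, so T'/T = √(9.828/9.883) = 0.997214.
In 604800 s of true time the clock registers 604800/0.997214 = 606489.9 s, so it gains 1690 s.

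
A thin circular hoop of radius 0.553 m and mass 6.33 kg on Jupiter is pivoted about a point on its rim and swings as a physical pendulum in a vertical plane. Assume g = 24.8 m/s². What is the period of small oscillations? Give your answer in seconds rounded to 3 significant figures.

I_cm = mr² = 1.936 kg·m². The pivot is at distance d = 0.553 m from the centre of mass.
By the parallel-axis theorem, I = I_cm + md² = 1.936 + 1.936 = 3.872 kg·m².
T = 2π√(I/(mgd)) = 2π√(3.872/(6.33 × 24.8 × 0.553)) = 1.33 s.

1.33 s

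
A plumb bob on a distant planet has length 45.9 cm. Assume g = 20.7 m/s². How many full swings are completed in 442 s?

T = 2π√(L/g) = 2π√(0.459/20.7) = 0.9356 s.
Number of complete oscillations = ⌊442/0.9356⌋ = ⌊472.4⌋ = 472.

472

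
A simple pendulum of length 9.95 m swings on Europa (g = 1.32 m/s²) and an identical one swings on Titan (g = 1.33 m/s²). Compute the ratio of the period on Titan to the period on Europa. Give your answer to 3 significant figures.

0.996

T ∝ 1/√g, so T₂/T₁ = √(g₁/g₂) = √(1.32/1.33) = 0.996.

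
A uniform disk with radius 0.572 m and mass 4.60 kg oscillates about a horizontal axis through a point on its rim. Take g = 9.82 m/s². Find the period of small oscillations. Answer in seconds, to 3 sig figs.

1.86 s

I_cm = ½mr² = 0.7525 kg·m². The pivot is at distance d = 0.572 m from the centre of mass.
By the parallel-axis theorem, I = I_cm + md² = 0.7525 + 1.505 = 2.258 kg·m².
T = 2π√(I/(mgd)) = 2π√(2.258/(4.60 × 9.82 × 0.572)) = 1.86 s.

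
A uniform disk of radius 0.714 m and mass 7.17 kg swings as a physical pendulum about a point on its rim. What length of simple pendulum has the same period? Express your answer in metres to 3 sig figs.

1.07 m

The equivalent simple-pendulum length is L_eq = I/(md), where I is about the pivot and d = 0.7140 m.
I_cm = ½mR² = 1.828 kg·m², so I = I_cm + md² = 1.828 + 3.655 = 5.483 kg·m².
L_eq = 5.483/(7.17 × 0.7140) = 1.07 m.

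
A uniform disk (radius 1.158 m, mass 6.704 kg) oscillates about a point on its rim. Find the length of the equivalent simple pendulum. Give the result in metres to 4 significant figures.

The equivalent simple-pendulum length is L_eq = I/(md), where I is about the pivot and d = 1.1580 m.
I_cm = ½mR² = 4.4949 kg·m², so I = I_cm + md² = 4.4949 + 8.9898 = 13.485 kg·m².
L_eq = 13.485/(6.704 × 1.1580) = 1.737 m.

1.737 m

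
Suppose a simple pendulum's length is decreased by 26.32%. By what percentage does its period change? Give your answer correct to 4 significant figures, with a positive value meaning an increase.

T ∝ √L, so T'/T = √(0.73680) = 0.85837.
Percentage change in T = (0.85837 − 1) × 100% = -14.16%.

-14.16%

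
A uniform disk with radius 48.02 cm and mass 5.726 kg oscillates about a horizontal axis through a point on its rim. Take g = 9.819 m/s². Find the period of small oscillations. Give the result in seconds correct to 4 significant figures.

1.702 s

I_cm = ½mr² = 0.66019 kg·m². The pivot is at distance d = 0.4802 m from the centre of mass.
By the parallel-axis theorem, I = I_cm + md² = 0.66019 + 1.3204 = 1.9806 kg·m².
T = 2π√(I/(mgd)) = 2π√(1.9806/(5.726 × 9.819 × 0.4802)) = 1.702 s.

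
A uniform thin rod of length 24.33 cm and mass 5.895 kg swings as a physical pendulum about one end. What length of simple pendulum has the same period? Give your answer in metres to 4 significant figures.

0.1622 m

The equivalent simple-pendulum length is L_eq = I/(md), where I is about the pivot and d = 0.12165 m.
I_cm = (1/12)mL² = 0.029079 kg·m², so I = I_cm + md² = 0.029079 + 0.087238 = 0.11632 kg·m².
L_eq = 0.11632/(5.895 × 0.12165) = 0.1622 m.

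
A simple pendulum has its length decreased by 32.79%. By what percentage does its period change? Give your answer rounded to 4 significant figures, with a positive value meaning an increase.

-18.02%

T ∝ √L, so T'/T = √(0.67210) = 0.81982.
Percentage change in T = (0.81982 − 1) × 100% = -18.02%.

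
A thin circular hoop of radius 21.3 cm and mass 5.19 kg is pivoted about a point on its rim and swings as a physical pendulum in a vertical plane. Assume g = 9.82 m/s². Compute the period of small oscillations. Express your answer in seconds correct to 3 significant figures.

1.31 s

I_cm = mr² = 0.2355 kg·m². The pivot is at distance d = 0.213 m from the centre of mass.
By the parallel-axis theorem, I = I_cm + md² = 0.2355 + 0.2355 = 0.4709 kg·m².
T = 2π√(I/(mgd)) = 2π√(0.4709/(5.19 × 9.82 × 0.213)) = 1.31 s.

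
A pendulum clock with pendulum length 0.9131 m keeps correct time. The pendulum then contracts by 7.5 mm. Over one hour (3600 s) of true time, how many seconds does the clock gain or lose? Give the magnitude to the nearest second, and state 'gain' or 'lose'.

T ∝ √L, so T'/T = √(0.90560/0.9131) = 0.995885.
In 3600 s of true time the clock registers 3600/0.995885 = 3614.9 s, so it gains 15 s.

gain 15 s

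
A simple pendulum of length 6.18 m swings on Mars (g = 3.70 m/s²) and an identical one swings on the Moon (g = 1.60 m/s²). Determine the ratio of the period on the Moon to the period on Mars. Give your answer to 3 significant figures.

T ∝ 1/√g, so T₂/T₁ = √(g₁/g₂) = √(3.70/1.60) = 1.52.

1.52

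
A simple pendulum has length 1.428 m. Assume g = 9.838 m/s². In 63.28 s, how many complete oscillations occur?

26

T = 2π√(L/g) = 2π√(1.428/9.838) = 2.3938 s.
Number of complete oscillations = ⌊63.28/2.3938⌋ = ⌊26.435⌋ = 26.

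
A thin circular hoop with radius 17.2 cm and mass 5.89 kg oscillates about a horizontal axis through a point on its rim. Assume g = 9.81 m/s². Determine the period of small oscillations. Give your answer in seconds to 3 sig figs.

I_cm = mr² = 0.1742 kg·m². The pivot is at distance d = 0.172 m from the centre of mass.
By the parallel-axis theorem, I = I_cm + md² = 0.1742 + 0.1742 = 0.3485 kg·m².
T = 2π√(I/(mgd)) = 2π√(0.3485/(5.89 × 9.81 × 0.172)) = 1.18 s.

1.18 s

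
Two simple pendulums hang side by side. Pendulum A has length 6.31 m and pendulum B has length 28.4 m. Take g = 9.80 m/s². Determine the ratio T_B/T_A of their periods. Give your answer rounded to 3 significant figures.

2.12

T ∝ √L, so T_B/T_A = √(L_B/L_A) = √(28.4/6.31) = 2.12.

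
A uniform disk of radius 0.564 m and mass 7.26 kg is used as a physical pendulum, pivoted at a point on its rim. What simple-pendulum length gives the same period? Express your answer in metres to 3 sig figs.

The equivalent simple-pendulum length is L_eq = I/(md), where I is about the pivot and d = 0.5640 m.
I_cm = ½mR² = 1.155 kg·m², so I = I_cm + md² = 1.155 + 2.309 = 3.464 kg·m².
L_eq = 3.464/(7.26 × 0.5640) = 0.846 m.

0.846 m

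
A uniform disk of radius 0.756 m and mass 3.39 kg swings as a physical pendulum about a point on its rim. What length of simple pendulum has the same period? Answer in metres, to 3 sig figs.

The equivalent simple-pendulum length is L_eq = I/(md), where I is about the pivot and d = 0.7560 m.
I_cm = ½mR² = 0.9688 kg·m², so I = I_cm + md² = 0.9688 + 1.938 = 2.906 kg·m².
L_eq = 2.906/(3.39 × 0.7560) = 1.13 m.

1.13 m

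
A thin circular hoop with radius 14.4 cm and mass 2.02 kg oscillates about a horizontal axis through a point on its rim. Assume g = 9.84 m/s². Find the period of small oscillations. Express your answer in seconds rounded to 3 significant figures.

I_cm = mr² = 0.04189 kg·m². The pivot is at distance d = 0.144 m from the centre of mass.
By the parallel-axis theorem, I = I_cm + md² = 0.04189 + 0.04189 = 0.08377 kg·m².
T = 2π√(I/(mgd)) = 2π√(0.08377/(2.02 × 9.84 × 0.144)) = 1.07 s.

1.07 s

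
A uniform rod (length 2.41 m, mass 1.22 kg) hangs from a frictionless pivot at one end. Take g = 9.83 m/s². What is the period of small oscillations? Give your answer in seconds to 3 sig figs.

2.54 s

For a physical pendulum T = 2π√(I/(mgd)), with d = 1.205 m from pivot to centre of mass.
I_cm = mL²/12 = 1.22 × 2.41²/12 = 0.5905 kg·m²; I = I_cm + md² = 0.5905 + 1.22 × 1.205² = 2.362 kg·m².
T = 2π√(2.362/(1.22 × 9.83 × 1.205)) = 2.54 s.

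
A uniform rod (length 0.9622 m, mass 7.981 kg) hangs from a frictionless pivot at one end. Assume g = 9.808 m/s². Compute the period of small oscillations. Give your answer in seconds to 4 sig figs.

For a physical pendulum T = 2π√(I/(mgd)), with d = 0.48110 m from pivot to centre of mass.
I_cm = mL²/12 = 7.981 × 0.9622²/12 = 0.61575 kg·m²; I = I_cm + md² = 0.61575 + 7.981 × 0.48110² = 2.4630 kg·m².
T = 2π√(2.4630/(7.981 × 9.808 × 0.48110)) = 1.607 s.

1.607 s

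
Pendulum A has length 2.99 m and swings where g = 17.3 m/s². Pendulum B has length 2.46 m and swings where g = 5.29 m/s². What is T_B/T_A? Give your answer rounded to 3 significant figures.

T = 2π√(L/g), so T_B/T_A = √((L_B/g_B)/(L_A/g_A)) = √((2.46/5.29)/(2.99/17.3)) = 1.64.

1.64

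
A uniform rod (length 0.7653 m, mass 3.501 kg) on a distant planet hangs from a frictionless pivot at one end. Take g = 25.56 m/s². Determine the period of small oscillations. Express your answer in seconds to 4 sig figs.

For a physical pendulum T = 2π√(I/(mgd)), with d = 0.38265 m from pivot to centre of mass.
I_cm = mL²/12 = 3.501 × 0.7653²/12 = 0.17087 kg·m²; I = I_cm + md² = 0.17087 + 3.501 × 0.38265² = 0.68349 kg·m².
T = 2π√(0.68349/(3.501 × 25.56 × 0.38265)) = 0.8877 s.

0.8877 s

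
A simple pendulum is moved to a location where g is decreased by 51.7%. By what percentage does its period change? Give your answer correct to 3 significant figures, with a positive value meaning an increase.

43.9%

T ∝ 1/√g, so T'/T = 1/√(0.4830) = 1.439.
Percentage change in T = (1.439 − 1) × 100% = 43.9%.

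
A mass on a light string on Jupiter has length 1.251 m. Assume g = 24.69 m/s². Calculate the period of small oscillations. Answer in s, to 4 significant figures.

T = 2π√(L/g) = 2π√(1.251/24.69) = 2π × 0.22510 = 1.414 s.

1.414 s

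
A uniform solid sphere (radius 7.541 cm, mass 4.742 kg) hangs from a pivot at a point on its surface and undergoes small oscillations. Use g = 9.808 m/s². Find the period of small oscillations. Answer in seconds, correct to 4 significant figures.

0.6519 s

I_cm = (2/5)mr² = 0.010786 kg·m². The pivot is at distance d = 0.07541 m from the centre of mass.
By the parallel-axis theorem, I = I_cm + md² = 0.010786 + 0.026966 = 0.037753 kg·m².
T = 2π√(I/(mgd)) = 2π√(0.037753/(4.742 × 9.808 × 0.07541)) = 0.6519 s.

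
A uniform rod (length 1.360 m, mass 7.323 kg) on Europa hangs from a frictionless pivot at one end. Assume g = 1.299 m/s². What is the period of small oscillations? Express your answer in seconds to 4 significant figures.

5.249 s

For a physical pendulum T = 2π√(I/(mgd)), with d = 0.68000 m from pivot to centre of mass.
I_cm = mL²/12 = 7.323 × 1.360²/12 = 1.1287 kg·m²; I = I_cm + md² = 1.1287 + 7.323 × 0.68000² = 4.5149 kg·m².
T = 2π√(4.5149/(7.323 × 1.299 × 0.68000)) = 5.249 s.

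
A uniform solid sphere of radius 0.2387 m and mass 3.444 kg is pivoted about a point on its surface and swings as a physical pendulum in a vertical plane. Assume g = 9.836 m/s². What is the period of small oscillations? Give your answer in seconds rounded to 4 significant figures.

I_cm = (2/5)mr² = 0.078492 kg·m². The pivot is at distance d = 0.2387 m from the centre of mass.
By the parallel-axis theorem, I = I_cm + md² = 0.078492 + 0.19623 = 0.27472 kg·m².
T = 2π√(I/(mgd)) = 2π√(0.27472/(3.444 × 9.836 × 0.2387)) = 1.158 s.

1.158 s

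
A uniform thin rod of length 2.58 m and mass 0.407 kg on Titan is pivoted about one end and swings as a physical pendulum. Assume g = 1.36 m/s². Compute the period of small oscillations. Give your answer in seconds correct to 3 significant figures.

For a physical pendulum T = 2π√(I/(mgd)), with d = 1.290 m from pivot to centre of mass.
I_cm = mL²/12 = 0.407 × 2.58²/12 = 0.2258 kg·m²; I = I_cm + md² = 0.2258 + 0.407 × 1.290² = 0.9031 kg·m².
T = 2π√(0.9031/(0.407 × 1.36 × 1.290)) = 7.07 s.

7.07 s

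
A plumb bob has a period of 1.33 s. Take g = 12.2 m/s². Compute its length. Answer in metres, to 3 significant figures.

From T = 2π√(L/g), L = gT²/(4π²) = 12.2 × 1.330²/(4π²) = 0.547 m.

0.547 m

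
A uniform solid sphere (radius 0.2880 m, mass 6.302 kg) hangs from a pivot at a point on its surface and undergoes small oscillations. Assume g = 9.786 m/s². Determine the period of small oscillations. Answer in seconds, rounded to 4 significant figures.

1.275 s

I_cm = (2/5)mr² = 0.20909 kg·m². The pivot is at distance d = 0.2880 m from the centre of mass.
By the parallel-axis theorem, I = I_cm + md² = 0.20909 + 0.52271 = 0.73180 kg·m².
T = 2π√(I/(mgd)) = 2π√(0.73180/(6.302 × 9.786 × 0.2880)) = 1.275 s.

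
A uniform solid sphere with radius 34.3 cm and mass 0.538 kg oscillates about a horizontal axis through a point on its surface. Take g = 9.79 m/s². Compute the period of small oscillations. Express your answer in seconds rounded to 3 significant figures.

1.39 s

I_cm = (2/5)mr² = 0.02532 kg·m². The pivot is at distance d = 0.343 m from the centre of mass.
By the parallel-axis theorem, I = I_cm + md² = 0.02532 + 0.06330 = 0.08861 kg·m².
T = 2π√(I/(mgd)) = 2π√(0.08861/(0.538 × 9.79 × 0.343)) = 1.39 s.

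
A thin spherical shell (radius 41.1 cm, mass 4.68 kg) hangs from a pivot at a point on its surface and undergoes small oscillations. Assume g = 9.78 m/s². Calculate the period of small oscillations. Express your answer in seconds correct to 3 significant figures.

I_cm = (2/3)mr² = 0.5270 kg·m². The pivot is at distance d = 0.411 m from the centre of mass.
By the parallel-axis theorem, I = I_cm + md² = 0.5270 + 0.7906 = 1.318 kg·m².
T = 2π√(I/(mgd)) = 2π√(1.318/(4.68 × 9.78 × 0.411)) = 1.66 s.

1.66 s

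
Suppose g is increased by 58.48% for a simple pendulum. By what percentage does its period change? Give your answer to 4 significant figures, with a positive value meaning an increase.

T ∝ 1/√g, so T'/T = 1/√(1.5848) = 0.79435.
Percentage change in T = (0.79435 − 1) × 100% = -20.56%.

-20.56%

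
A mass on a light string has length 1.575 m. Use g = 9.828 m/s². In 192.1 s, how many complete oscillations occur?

76

T = 2π√(L/g) = 2π√(1.575/9.828) = 2.5153 s.
Number of complete oscillations = ⌊192.1/2.5153⌋ = ⌊76.373⌋ = 76.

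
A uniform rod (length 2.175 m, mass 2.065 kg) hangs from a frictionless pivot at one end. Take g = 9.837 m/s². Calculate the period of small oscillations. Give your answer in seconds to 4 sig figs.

For a physical pendulum T = 2π√(I/(mgd)), with d = 1.0875 m from pivot to centre of mass.
I_cm = mL²/12 = 2.065 × 2.175²/12 = 0.81406 kg·m²; I = I_cm + md² = 0.81406 + 2.065 × 1.0875² = 3.2562 kg·m².
T = 2π√(3.2562/(2.065 × 9.837 × 1.0875)) = 2.412 s.

2.412 s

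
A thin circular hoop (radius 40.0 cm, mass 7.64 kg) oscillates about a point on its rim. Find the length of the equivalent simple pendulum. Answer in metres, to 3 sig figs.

The equivalent simple-pendulum length is L_eq = I/(md), where I is about the pivot and d = 0.4000 m.
I_cm = mR² = 1.222 kg·m², so I = I_cm + md² = 1.222 + 1.222 = 2.445 kg·m².
L_eq = 2.445/(7.64 × 0.4000) = 0.800 m.

0.800 m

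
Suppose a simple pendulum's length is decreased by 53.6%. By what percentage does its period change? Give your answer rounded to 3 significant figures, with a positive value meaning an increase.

-31.9%

T ∝ √L, so T'/T = √(0.4640) = 0.6812.
Percentage change in T = (0.6812 − 1) × 100% = -31.9%.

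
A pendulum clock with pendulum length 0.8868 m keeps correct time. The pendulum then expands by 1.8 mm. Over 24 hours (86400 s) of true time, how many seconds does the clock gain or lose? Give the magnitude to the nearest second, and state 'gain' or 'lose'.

lose 88 s

T ∝ √L, so T'/T = √(0.88860/0.8868) = 1.00101.
In 86400 s of true time the clock registers 86400/1.00101 = 86312.4 s, so it loses 88 s.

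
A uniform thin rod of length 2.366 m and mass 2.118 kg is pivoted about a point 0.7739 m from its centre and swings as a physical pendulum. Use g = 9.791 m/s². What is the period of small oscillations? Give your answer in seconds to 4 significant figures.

For a physical pendulum T = 2π√(I/(mgd)), with d = 0.77390 m from pivot to centre of mass.
I_cm = mL²/12 = 2.118 × 2.366²/12 = 0.98804 kg·m²; I = I_cm + md² = 0.98804 + 2.118 × 0.77390² = 2.2566 kg·m².
T = 2π√(2.2566/(2.118 × 9.791 × 0.77390)) = 2.356 s.

2.356 s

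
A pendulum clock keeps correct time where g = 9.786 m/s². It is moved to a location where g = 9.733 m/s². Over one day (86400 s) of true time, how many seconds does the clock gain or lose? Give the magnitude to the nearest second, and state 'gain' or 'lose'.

The clock's period scales as T ∝ 1/√g, so T'/T = √(9.786/9.733) = 1.00272.
In 86400 s of true time the clock registers 86400/1.00272 = 86165.7 s, so it loses 234 s.

lose 234 s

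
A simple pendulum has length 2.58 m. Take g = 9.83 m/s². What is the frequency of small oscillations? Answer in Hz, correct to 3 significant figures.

0.311 Hz

T = 2π√(L/g) = 2π√(2.58/9.83) = 3.219 s, so f = 1/T = 0.311 Hz.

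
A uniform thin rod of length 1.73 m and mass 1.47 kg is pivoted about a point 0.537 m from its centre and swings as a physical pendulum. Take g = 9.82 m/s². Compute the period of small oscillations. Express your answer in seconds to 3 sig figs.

2.01 s

For a physical pendulum T = 2π√(I/(mgd)), with d = 0.5370 m from pivot to centre of mass.
I_cm = mL²/12 = 1.47 × 1.73²/12 = 0.3666 kg·m²; I = I_cm + md² = 0.3666 + 1.47 × 0.5370² = 0.7905 kg·m².
T = 2π√(0.7905/(1.47 × 9.82 × 0.5370)) = 2.01 s.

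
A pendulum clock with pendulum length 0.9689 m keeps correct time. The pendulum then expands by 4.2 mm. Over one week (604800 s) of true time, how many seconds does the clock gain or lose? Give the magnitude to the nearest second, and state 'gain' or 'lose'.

lose 1307 s

T ∝ √L, so T'/T = √(0.97310/0.9689) = 1.00217.
In 604800 s of true time the clock registers 604800/1.00217 = 603493.4 s, so it loses 1307 s.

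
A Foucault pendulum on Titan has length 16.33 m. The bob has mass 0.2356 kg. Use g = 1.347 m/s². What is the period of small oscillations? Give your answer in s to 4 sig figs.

21.88 s

T = 2π√(L/g) = 2π√(16.33/1.347) = 2π × 3.4818 = 21.88 s.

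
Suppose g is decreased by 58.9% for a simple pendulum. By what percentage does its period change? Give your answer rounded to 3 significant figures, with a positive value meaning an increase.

T ∝ 1/√g, so T'/T = 1/√(0.4110) = 1.560.
Percentage change in T = (1.560 − 1) × 100% = 56.0%.

56.0%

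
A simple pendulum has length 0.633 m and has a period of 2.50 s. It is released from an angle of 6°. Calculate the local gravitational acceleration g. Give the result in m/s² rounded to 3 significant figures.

From T = 2π√(L/g), g = 4π²L/T² = 4π² × 0.633/2.500² = 4.00 m/s².

4.00 m/s²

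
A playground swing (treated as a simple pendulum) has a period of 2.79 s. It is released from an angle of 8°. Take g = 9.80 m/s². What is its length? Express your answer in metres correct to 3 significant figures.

From T = 2π√(L/g), L = gT²/(4π²) = 9.80 × 2.790²/(4π²) = 1.93 m.

1.93 m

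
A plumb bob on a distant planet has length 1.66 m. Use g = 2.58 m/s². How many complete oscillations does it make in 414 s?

T = 2π√(L/g) = 2π√(1.66/2.58) = 5.040 s.
Number of complete oscillations = ⌊414/5.040⌋ = ⌊82.14⌋ = 82.

82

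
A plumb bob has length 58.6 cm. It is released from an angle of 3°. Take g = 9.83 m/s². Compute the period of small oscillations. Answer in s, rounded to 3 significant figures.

1.53 s

T = 2π√(L/g) = 2π√(0.586/9.83) = 2π × 0.2442 = 1.53 s.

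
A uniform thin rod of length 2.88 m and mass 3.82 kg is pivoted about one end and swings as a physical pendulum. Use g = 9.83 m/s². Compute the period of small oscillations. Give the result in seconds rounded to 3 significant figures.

For a physical pendulum T = 2π√(I/(mgd)), with d = 1.440 m from pivot to centre of mass.
I_cm = mL²/12 = 3.82 × 2.88²/12 = 2.640 kg·m²; I = I_cm + md² = 2.640 + 3.82 × 1.440² = 10.56 kg·m².
T = 2π√(10.56/(3.82 × 9.83 × 1.440)) = 2.78 s.

2.78 s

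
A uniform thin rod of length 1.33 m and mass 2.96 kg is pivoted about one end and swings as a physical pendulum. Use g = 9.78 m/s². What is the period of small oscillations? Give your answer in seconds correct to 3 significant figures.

1.89 s

For a physical pendulum T = 2π√(I/(mgd)), with d = 0.6650 m from pivot to centre of mass.
I_cm = mL²/12 = 2.96 × 1.33²/12 = 0.4363 kg·m²; I = I_cm + md² = 0.4363 + 2.96 × 0.6650² = 1.745 kg·m².
T = 2π√(1.745/(2.96 × 9.78 × 0.6650)) = 1.89 s.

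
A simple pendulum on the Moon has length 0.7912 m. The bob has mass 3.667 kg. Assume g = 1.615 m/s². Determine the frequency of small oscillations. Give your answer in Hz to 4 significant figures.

0.2274 Hz

T = 2π√(L/g) = 2π√(0.7912/1.615) = 4.3978 s, so f = 1/T = 0.2274 Hz.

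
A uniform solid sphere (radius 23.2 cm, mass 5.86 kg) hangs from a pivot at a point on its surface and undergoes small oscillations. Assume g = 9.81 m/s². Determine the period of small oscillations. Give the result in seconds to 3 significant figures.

1.14 s

I_cm = (2/5)mr² = 0.1262 kg·m². The pivot is at distance d = 0.232 m from the centre of mass.
By the parallel-axis theorem, I = I_cm + md² = 0.1262 + 0.3154 = 0.4416 kg·m².
T = 2π√(I/(mgd)) = 2π√(0.4416/(5.86 × 9.81 × 0.232)) = 1.14 s.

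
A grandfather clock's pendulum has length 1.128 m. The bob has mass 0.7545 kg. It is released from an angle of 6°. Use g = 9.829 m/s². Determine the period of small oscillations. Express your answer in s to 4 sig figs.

T = 2π√(L/g) = 2π√(1.128/9.829) = 2π × 0.33877 = 2.129 s.

2.129 s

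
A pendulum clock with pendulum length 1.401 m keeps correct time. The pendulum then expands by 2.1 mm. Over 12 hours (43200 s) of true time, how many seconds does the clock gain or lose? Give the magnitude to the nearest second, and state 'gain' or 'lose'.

T ∝ √L, so T'/T = √(1.40310/1.401) = 1.00075.
In 43200 s of true time the clock registers 43200/1.00075 = 43167.7 s, so it loses 32 s.

lose 32 s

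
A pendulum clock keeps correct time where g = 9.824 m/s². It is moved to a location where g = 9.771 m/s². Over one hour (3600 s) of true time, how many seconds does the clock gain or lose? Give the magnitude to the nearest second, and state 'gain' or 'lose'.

lose 10 s

The clock's period scales as T ∝ 1/√g, so T'/T = √(9.824/9.771) = 1.00271.
In 3600 s of true time the clock registers 3600/1.00271 = 3590.3 s, so it loses 10 s.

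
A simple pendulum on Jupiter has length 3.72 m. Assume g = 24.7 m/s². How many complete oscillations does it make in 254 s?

104

T = 2π√(L/g) = 2π√(3.72/24.7) = 2.438 s.
Number of complete oscillations = ⌊254/2.438⌋ = ⌊104.2⌋ = 104.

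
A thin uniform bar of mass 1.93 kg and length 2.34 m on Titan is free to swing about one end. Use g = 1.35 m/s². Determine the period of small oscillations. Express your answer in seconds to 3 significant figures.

6.75 s

For a physical pendulum T = 2π√(I/(mgd)), with d = 1.170 m from pivot to centre of mass.
I_cm = mL²/12 = 1.93 × 2.34²/12 = 0.8807 kg·m²; I = I_cm + md² = 0.8807 + 1.93 × 1.170² = 3.523 kg·m².
T = 2π√(3.523/(1.93 × 1.35 × 1.170)) = 6.75 s.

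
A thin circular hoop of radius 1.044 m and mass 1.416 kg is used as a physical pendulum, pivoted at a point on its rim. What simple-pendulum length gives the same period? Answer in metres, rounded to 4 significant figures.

2.088 m

The equivalent simple-pendulum length is L_eq = I/(md), where I is about the pivot and d = 1.0440 m.
I_cm = mR² = 1.5433 kg·m², so I = I_cm + md² = 1.5433 + 1.5433 = 3.0867 kg·m².
L_eq = 3.0867/(1.416 × 1.0440) = 2.088 m.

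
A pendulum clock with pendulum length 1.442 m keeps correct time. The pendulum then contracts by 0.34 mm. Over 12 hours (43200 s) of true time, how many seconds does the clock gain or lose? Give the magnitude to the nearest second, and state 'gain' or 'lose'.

T ∝ √L, so T'/T = √(1.44166/1.442) = 0.999882.
In 43200 s of true time the clock registers 43200/0.999882 = 43205.1 s, so it gains 5 s.

gain 5 s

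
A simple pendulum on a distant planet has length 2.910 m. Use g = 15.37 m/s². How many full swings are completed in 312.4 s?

114

T = 2π√(L/g) = 2π√(2.910/15.37) = 2.7339 s.
Number of complete oscillations = ⌊312.4/2.7339⌋ = ⌊114.27⌋ = 114.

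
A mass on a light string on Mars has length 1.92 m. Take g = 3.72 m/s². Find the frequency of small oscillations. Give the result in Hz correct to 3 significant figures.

T = 2π√(L/g) = 2π√(1.92/3.72) = 4.514 s, so f = 1/T = 0.222 Hz.

0.222 Hz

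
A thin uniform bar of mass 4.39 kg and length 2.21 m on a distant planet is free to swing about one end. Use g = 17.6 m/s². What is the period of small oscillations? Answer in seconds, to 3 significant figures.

For a physical pendulum T = 2π√(I/(mgd)), with d = 1.105 m from pivot to centre of mass.
I_cm = mL²/12 = 4.39 × 2.21²/12 = 1.787 kg·m²; I = I_cm + md² = 1.787 + 4.39 × 1.105² = 7.147 kg·m².
T = 2π√(7.147/(4.39 × 17.6 × 1.105)) = 1.82 s.

1.82 s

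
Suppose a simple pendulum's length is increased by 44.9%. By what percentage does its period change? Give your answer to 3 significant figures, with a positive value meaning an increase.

20.4%

T ∝ √L, so T'/T = √(1.449) = 1.204.
Percentage change in T = (1.204 − 1) × 100% = 20.4%.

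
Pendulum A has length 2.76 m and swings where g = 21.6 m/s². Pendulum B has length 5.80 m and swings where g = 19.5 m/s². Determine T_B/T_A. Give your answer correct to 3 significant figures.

T = 2π√(L/g), so T_B/T_A = √((L_B/g_B)/(L_A/g_A)) = √((5.80/19.5)/(2.76/21.6)) = 1.53.

1.53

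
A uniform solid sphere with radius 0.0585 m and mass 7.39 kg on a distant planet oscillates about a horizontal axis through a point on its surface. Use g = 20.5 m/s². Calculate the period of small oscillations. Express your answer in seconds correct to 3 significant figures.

0.397 s

I_cm = (2/5)mr² = 0.01012 kg·m². The pivot is at distance d = 0.0585 m from the centre of mass.
By the parallel-axis theorem, I = I_cm + md² = 0.01012 + 0.02529 = 0.03541 kg·m².
T = 2π√(I/(mgd)) = 2π√(0.03541/(7.39 × 20.5 × 0.0585)) = 0.397 s.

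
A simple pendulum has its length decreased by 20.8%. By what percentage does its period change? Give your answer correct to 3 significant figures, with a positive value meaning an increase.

T ∝ √L, so T'/T = √(0.7920) = 0.8899.
Percentage change in T = (0.8899 − 1) × 100% = -11.0%.

-11.0%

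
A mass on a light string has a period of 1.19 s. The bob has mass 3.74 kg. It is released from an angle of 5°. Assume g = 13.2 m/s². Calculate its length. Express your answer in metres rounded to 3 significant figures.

From T = 2π√(L/g), L = gT²/(4π²) = 13.2 × 1.190²/(4π²) = 0.473 m.

0.473 m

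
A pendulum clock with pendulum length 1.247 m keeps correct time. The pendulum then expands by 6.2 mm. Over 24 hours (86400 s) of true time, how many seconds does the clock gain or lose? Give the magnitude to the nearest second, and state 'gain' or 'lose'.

lose 214 s

T ∝ √L, so T'/T = √(1.25320/1.247) = 1.00248.
In 86400 s of true time the clock registers 86400/1.00248 = 86186.0 s, so it loses 214 s.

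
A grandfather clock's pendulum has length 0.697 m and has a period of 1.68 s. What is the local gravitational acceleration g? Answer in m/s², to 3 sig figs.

From T = 2π√(L/g), g = 4π²L/T² = 4π² × 0.697/1.680² = 9.75 m/s².

9.75 m/s²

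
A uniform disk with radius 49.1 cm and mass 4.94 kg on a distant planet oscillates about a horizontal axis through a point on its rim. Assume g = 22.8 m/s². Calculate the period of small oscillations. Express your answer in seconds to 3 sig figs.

1.13 s

I_cm = ½mr² = 0.5955 kg·m². The pivot is at distance d = 0.491 m from the centre of mass.
By the parallel-axis theorem, I = I_cm + md² = 0.5955 + 1.191 = 1.786 kg·m².
T = 2π√(I/(mgd)) = 2π√(1.786/(4.94 × 22.8 × 0.491)) = 1.13 s.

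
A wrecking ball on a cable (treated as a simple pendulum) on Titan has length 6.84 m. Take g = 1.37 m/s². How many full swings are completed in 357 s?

T = 2π√(L/g) = 2π√(6.84/1.37) = 14.04 s.
Number of complete oscillations = ⌊357/14.04⌋ = ⌊25.43⌋ = 25.

25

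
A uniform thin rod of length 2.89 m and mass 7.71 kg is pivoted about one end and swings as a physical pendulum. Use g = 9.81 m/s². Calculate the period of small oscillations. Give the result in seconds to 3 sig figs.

For a physical pendulum T = 2π√(I/(mgd)), with d = 1.445 m from pivot to centre of mass.
I_cm = mL²/12 = 7.71 × 2.89²/12 = 5.366 kg·m²; I = I_cm + md² = 5.366 + 7.71 × 1.445² = 21.46 kg·m².
T = 2π√(21.46/(7.71 × 9.81 × 1.445)) = 2.78 s.

2.78 s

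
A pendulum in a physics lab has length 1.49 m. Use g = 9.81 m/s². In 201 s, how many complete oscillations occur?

T = 2π√(L/g) = 2π√(1.49/9.81) = 2.449 s.
Number of complete oscillations = ⌊201/2.449⌋ = ⌊82.08⌋ = 82.

82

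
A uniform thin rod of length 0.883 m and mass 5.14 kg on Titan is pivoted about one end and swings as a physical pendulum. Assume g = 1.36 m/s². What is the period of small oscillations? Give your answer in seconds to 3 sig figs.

4.13 s

For a physical pendulum T = 2π√(I/(mgd)), with d = 0.4415 m from pivot to centre of mass.
I_cm = mL²/12 = 5.14 × 0.883²/12 = 0.3340 kg·m²; I = I_cm + md² = 0.3340 + 5.14 × 0.4415² = 1.336 kg·m².
T = 2π√(1.336/(5.14 × 1.36 × 0.4415)) = 4.13 s.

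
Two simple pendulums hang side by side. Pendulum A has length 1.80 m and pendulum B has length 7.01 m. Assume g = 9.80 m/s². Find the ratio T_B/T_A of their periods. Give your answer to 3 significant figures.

1.97

T ∝ √L, so T_B/T_A = √(L_B/L_A) = √(7.01/1.80) = 1.97.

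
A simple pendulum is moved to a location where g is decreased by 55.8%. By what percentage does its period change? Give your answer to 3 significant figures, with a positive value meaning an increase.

T ∝ 1/√g, so T'/T = 1/√(0.4420) = 1.504.
Percentage change in T = (1.504 − 1) × 100% = 50.4%.

50.4%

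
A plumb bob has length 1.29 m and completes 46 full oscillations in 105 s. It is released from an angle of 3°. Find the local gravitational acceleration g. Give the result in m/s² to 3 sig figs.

T = 105/46 = 2.283 s.
From T = 2π√(L/g), g = 4π²L/T² = 4π² × 1.29/2.283² = 9.77 m/s².

9.77 m/s²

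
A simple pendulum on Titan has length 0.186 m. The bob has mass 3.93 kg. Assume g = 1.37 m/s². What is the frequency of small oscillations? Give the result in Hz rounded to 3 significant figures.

T = 2π√(L/g) = 2π√(0.186/1.37) = 2.315 s, so f = 1/T = 0.432 Hz.

0.432 Hz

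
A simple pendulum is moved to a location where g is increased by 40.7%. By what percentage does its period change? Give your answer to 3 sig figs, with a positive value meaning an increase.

-15.7%

T ∝ 1/√g, so T'/T = 1/√(1.407) = 0.8430.
Percentage change in T = (0.8430 − 1) × 100% = -15.7%.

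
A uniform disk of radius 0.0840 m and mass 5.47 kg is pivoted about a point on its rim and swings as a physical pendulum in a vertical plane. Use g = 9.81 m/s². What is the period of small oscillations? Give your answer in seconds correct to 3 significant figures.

0.712 s

I_cm = ½mr² = 0.01930 kg·m². The pivot is at distance d = 0.0840 m from the centre of mass.
By the parallel-axis theorem, I = I_cm + md² = 0.01930 + 0.03860 = 0.05789 kg·m².
T = 2π√(I/(mgd)) = 2π√(0.05789/(5.47 × 9.81 × 0.0840)) = 0.712 s.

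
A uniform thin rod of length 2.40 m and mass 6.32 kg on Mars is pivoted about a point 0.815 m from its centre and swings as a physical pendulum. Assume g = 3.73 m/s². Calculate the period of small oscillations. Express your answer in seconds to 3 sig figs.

3.85 s

For a physical pendulum T = 2π√(I/(mgd)), with d = 0.8150 m from pivot to centre of mass.
I_cm = mL²/12 = 6.32 × 2.40²/12 = 3.034 kg·m²; I = I_cm + md² = 3.034 + 6.32 × 0.8150² = 7.232 kg·m².
T = 2π√(7.232/(6.32 × 3.73 × 0.8150)) = 3.85 s.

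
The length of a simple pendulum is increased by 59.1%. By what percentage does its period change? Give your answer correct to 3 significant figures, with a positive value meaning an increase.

T ∝ √L, so T'/T = √(1.591) = 1.261.
Percentage change in T = (1.261 − 1) × 100% = 26.1%.

26.1%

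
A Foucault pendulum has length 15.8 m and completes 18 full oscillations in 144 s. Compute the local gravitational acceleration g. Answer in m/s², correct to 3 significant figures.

9.75 m/s²

T = 144/18 = 8.000 s.
From T = 2π√(L/g), g = 4π²L/T² = 4π² × 15.8/8.000² = 9.75 m/s².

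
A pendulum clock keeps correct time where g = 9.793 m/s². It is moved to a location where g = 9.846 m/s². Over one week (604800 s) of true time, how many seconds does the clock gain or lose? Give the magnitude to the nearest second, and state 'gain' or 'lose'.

gain 1634 s

The clock's period scales as T ∝ 1/√g, so T'/T = √(9.793/9.846) = 0.997305.
In 604800 s of true time the clock registers 604800/0.997305 = 606434.4 s, so it gains 1634 s.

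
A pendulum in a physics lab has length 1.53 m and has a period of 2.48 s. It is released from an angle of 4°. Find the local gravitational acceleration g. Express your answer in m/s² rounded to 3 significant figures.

From T = 2π√(L/g), g = 4π²L/T² = 4π² × 1.53/2.480² = 9.82 m/s².

9.82 m/s²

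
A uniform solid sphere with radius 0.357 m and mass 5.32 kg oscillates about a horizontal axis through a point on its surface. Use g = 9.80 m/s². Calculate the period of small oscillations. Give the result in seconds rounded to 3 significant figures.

I_cm = (2/5)mr² = 0.2712 kg·m². The pivot is at distance d = 0.357 m from the centre of mass.
By the parallel-axis theorem, I = I_cm + md² = 0.2712 + 0.6780 = 0.9492 kg·m².
T = 2π√(I/(mgd)) = 2π√(0.9492/(5.32 × 9.80 × 0.357)) = 1.42 s.

1.42 s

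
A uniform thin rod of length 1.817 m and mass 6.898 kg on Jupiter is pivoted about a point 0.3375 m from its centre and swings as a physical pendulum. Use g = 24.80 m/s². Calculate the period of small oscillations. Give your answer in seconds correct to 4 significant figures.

For a physical pendulum T = 2π√(I/(mgd)), with d = 0.33750 m from pivot to centre of mass.
I_cm = mL²/12 = 6.898 × 1.817²/12 = 1.8978 kg·m²; I = I_cm + md² = 1.8978 + 6.898 × 0.33750² = 2.6835 kg·m².
T = 2π√(2.6835/(6.898 × 24.80 × 0.33750)) = 1.355 s.

1.355 s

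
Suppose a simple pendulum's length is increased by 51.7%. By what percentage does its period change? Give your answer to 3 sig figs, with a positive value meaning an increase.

23.2%

T ∝ √L, so T'/T = √(1.517) = 1.232.
Percentage change in T = (1.232 − 1) × 100% = 23.2%.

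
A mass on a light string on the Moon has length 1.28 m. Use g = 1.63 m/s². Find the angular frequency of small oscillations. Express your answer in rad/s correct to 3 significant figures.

ω = √(g/L) = √(1.63/1.28) = 1.13 rad/s.

1.13 rad/s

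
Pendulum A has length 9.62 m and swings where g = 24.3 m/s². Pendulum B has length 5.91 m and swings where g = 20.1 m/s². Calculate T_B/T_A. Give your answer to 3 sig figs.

T = 2π√(L/g), so T_B/T_A = √((L_B/g_B)/(L_A/g_A)) = √((5.91/20.1)/(9.62/24.3)) = 0.862.

0.862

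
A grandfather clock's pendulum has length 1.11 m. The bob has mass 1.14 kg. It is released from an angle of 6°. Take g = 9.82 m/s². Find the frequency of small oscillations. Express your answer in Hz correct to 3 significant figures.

T = 2π√(L/g) = 2π√(1.11/9.82) = 2.112 s, so f = 1/T = 0.473 Hz.

0.473 Hz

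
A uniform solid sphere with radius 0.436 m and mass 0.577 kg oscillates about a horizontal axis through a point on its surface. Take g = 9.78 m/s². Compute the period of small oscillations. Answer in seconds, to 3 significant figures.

I_cm = (2/5)mr² = 0.04387 kg·m². The pivot is at distance d = 0.436 m from the centre of mass.
By the parallel-axis theorem, I = I_cm + md² = 0.04387 + 0.1097 = 0.1536 kg·m².
T = 2π√(I/(mgd)) = 2π√(0.1536/(0.577 × 9.78 × 0.436)) = 1.57 s.

1.57 s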